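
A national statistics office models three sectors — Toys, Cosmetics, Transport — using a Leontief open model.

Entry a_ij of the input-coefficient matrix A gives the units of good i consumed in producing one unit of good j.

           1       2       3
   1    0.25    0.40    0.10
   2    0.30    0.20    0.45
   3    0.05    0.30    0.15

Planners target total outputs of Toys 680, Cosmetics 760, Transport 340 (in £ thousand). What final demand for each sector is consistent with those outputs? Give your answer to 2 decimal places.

I − A =
  [   0.75    -0.40    -0.10]
  [  -0.30     0.80    -0.45]
  [  -0.05    -0.30     0.85]
d = (I − A) x:
  d_1 = (+0.75)·680 + (-0.40)·760 + (-0.10)·340 = 172.00
  d_2 = (-0.30)·680 + (+0.80)·760 + (-0.45)·340 = 251.00
  d_3 = (-0.05)·680 + (-0.30)·760 + (+0.85)·340 = 27.00

d_1 = 172.00, d_2 = 251.00, d_3 = 27.00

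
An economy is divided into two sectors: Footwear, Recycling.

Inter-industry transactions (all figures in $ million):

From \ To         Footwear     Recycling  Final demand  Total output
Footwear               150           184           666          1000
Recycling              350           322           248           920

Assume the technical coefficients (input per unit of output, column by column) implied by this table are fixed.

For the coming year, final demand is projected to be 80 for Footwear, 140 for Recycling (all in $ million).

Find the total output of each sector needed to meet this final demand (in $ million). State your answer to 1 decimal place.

x_1 = 165.8, x_2 = 304.7

Technical coefficients a_ij = z_ij / X_j:
  a_11 = 150/1000 = 0.15, a_21 = 350/1000 = 0.35
  a_12 = 184/920 = 0.20, a_22 = 322/920 = 0.35
I − A =
  [   0.85    -0.20]
  [  -0.35     0.65]
det(I−A) = (0.85)(0.65) − (-0.20)(-0.35) = 0.4825
adj(I−A) = [[0.65, 0.20], [0.35, 0.85]]
(I − A)⁻¹ = adj(I−A) / det(I−A) ≈
  [   1.3472     0.4145]
  [   0.7254     1.7617]
x = (I − A)⁻¹ d = adj(I−A)·d / det(I−A), with det(I−A) = 0.4825:
  x_1 = (0.65·80 + 0.20·140) / 0.4825 = 80.00 / 0.4825 ≈ 165.8
  x_2 = (0.35·80 + 0.85·140) / 0.4825 = 147.00 / 0.4825 ≈ 304.7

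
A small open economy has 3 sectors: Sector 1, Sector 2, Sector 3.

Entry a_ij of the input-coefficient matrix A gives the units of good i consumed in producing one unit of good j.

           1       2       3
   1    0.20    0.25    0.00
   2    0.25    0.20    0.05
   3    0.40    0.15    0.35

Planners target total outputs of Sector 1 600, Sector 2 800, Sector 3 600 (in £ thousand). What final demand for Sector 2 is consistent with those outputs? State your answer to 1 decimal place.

d_2 = 460.0

I − A =
  [   0.80    -0.25     0.00]
  [  -0.25     0.80    -0.05]
  [  -0.40    -0.15     0.65]
d = (I − A) x:
  d_1 = (+0.80)·600 + (-0.25)·800 + (+0.00)·600 = 280.0
  d_2 = (-0.25)·600 + (+0.80)·800 + (-0.05)·600 = 460.0
  d_3 = (-0.40)·600 + (-0.15)·800 + (+0.65)·600 = 30.0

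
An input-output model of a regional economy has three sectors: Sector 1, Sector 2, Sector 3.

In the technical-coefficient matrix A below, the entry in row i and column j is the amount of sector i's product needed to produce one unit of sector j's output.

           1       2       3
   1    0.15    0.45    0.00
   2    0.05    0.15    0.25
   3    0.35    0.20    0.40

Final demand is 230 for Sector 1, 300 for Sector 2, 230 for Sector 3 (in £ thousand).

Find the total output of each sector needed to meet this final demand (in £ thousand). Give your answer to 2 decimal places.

I − A =
  [   0.85    -0.45     0.00]
  [  -0.05     0.85    -0.25]
  [  -0.35    -0.20     0.60]
Cofactors of I−A, C_ij = (−1)^(i+j)·(minor ij) (rows/columns in the sector order above):
  C_11 = (0.85)(0.60) − (-0.25)(-0.20) = 0.4600
  C_12 = −[(-0.05)(0.60) − (-0.25)(-0.35)] = 0.1175
  C_13 = (-0.05)(-0.20) − (0.85)(-0.35) = 0.3075
  C_21 = −[(-0.45)(0.60) − (0.00)(-0.20)] = 0.2700
  C_22 = (0.85)(0.60) − (0.00)(-0.35) = 0.5100
  C_23 = −[(0.85)(-0.20) − (-0.45)(-0.35)] = 0.3275
  C_31 = (-0.45)(-0.25) − (0.00)(0.85) = 0.1125
  C_32 = −[(0.85)(-0.25) − (0.00)(-0.05)] = 0.2125
  C_33 = (0.85)(0.85) − (-0.45)(-0.05) = 0.7000
det(I−A) = Σ_j (I−A)_1j·C_1j = (0.85)(0.4600) + (-0.45)(0.1175) + (0.00)(0.3075) = 0.338125
adj(I−A) = Cᵀ =
  [ 0.4600   0.2700   0.1125]
  [ 0.1175   0.5100   0.2125]
  [ 0.3075   0.3275   0.7000]
(I − A)⁻¹ = adj(I−A) / det(I−A) ≈
  [   1.3604     0.7985     0.3327]
  [   0.3475     1.5083     0.6285]
  [   0.9094     0.9686     2.0702]
x = (I − A)⁻¹ d = adj(I−A)·d / det(I−A), with det(I−A) = 0.338125:
  x_1 = (0.4600·230 + 0.2700·300 + 0.1125·230) / 0.338125 = 212.675 / 0.338125 ≈ 628.98
  x_2 = (0.1175·230 + 0.5100·300 + 0.2125·230) / 0.338125 = 228.90 / 0.338125 ≈ 676.97
  x_3 = (0.3075·230 + 0.3275·300 + 0.7000·230) / 0.338125 = 329.975 / 0.338125 ≈ 975.90

x_1 = 628.98, x_2 = 676.97, x_3 = 975.90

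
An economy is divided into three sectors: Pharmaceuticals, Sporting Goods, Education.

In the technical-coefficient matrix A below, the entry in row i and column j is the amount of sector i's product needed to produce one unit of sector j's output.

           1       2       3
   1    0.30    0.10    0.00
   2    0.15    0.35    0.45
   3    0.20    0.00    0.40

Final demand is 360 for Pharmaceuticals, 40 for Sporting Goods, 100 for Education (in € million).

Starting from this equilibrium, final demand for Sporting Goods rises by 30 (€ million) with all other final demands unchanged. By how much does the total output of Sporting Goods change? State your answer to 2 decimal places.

I − A =
  [   0.70    -0.10     0.00]
  [  -0.15     0.65    -0.45]
  [  -0.20     0.00     0.60]
Cofactors of I−A, C_ij = (−1)^(i+j)·(minor ij) (rows/columns in the sector order above):
  C_11 = (0.65)(0.60) − (-0.45)(0.00) = 0.3900
  C_12 = −[(-0.15)(0.60) − (-0.45)(-0.20)] = 0.1800
  C_13 = (-0.15)(0.00) − (0.65)(-0.20) = 0.1300
  C_21 = −[(-0.10)(0.60) − (0.00)(0.00)] = 0.0600
  C_22 = (0.70)(0.60) − (0.00)(-0.20) = 0.4200
  C_23 = −[(0.70)(0.00) − (-0.10)(-0.20)] = 0.0200
  C_31 = (-0.10)(-0.45) − (0.00)(0.65) = 0.0450
  C_32 = −[(0.70)(-0.45) − (0.00)(-0.15)] = 0.3150
  C_33 = (0.70)(0.65) − (-0.10)(-0.15) = 0.4400
det(I−A) = Σ_j (I−A)_1j·C_1j = (0.70)(0.3900) + (-0.10)(0.1800) + (0.00)(0.1300) = 0.2550
adj(I−A) = Cᵀ =
  [ 0.3900   0.0600   0.0450]
  [ 0.1800   0.4200   0.3150]
  [ 0.1300   0.0200   0.4400]
(I − A)⁻¹ = adj(I−A) / det(I−A) ≈
  [   1.5294     0.2353     0.1765]
  [   0.7059     1.6471     1.2353]
  [   0.5098     0.0784     1.7255]
Δx = (I − A)⁻¹ Δd with Δd having +30 in the Sporting Goods component and 0 elsewhere.
So Δx_2 = L_22 · (+30), where L_22 = adj(I−A)_22 / det(I−A) = 0.4200 / 0.2550.
Δx_2 = 0.4200 × (+30) / 0.2550 = 12.60 / 0.2550 ≈ 49.41.

Δx_2 = 49.41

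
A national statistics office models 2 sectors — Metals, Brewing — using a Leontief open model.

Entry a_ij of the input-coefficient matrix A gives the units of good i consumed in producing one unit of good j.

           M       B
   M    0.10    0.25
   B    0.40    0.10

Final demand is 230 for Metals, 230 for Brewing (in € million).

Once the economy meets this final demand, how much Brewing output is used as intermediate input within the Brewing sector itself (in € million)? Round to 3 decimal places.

I − A =
  [   0.90    -0.25]
  [  -0.40     0.90]
det(I−A) = (0.90)(0.90) − (-0.25)(-0.40) = 0.7100
adj(I−A) = [[0.90, 0.25], [0.40, 0.90]]
(I − A)⁻¹ = adj(I−A) / det(I−A) ≈
  [   1.2676     0.3521]
  [   0.5634     1.2676]
First solve x = (I − A)⁻¹ d = adj(I−A)·d / det(I−A); in particular x_B = (0.40·230 + 0.90·230) / 0.7100 = 299.00 / 0.7100 ≈ 421.12676.
Intermediate flow from B to B: z_BB = a_BB · x_B = 0.10 × 299.00 / 0.7100 = 29.90 / 0.7100 ≈ 42.113.

z_BB = 42.113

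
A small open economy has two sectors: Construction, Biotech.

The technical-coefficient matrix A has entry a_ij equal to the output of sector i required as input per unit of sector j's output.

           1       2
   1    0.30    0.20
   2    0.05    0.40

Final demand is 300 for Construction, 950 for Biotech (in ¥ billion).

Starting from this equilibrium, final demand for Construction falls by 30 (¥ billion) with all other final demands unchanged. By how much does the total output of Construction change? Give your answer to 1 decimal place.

Δx_1 = -43.9

I − A =
  [   0.70    -0.20]
  [  -0.05     0.60]
det(I−A) = (0.70)(0.60) − (-0.20)(-0.05) = 0.4100
adj(I−A) = [[0.60, 0.20], [0.05, 0.70]]
(I − A)⁻¹ = adj(I−A) / det(I−A) ≈
  [   1.4634     0.4878]
  [   0.1220     1.7073]
Δx = (I − A)⁻¹ Δd with Δd having -30 in the Construction component and 0 elsewhere.
So Δx_1 = L_11 · (-30), where L_11 = adj(I−A)_11 / det(I−A) = 0.60 / 0.4100.
Δx_1 = 0.60 × (-30) / 0.4100 = -18.00 / 0.4100 ≈ -43.9.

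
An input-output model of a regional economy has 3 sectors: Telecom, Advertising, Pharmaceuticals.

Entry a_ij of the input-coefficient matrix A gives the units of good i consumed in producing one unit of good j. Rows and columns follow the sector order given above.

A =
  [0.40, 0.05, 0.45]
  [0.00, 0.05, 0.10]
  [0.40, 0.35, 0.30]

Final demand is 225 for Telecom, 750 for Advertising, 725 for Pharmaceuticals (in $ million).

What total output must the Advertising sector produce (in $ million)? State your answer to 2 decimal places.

x_A = 1134.15

I − A =
  [   0.60    -0.05    -0.45]
  [   0.00     0.95    -0.10]
  [  -0.40    -0.35     0.70]
Cofactors of I−A, C_ij = (−1)^(i+j)·(minor ij) (rows/columns in the sector order above):
  C_11 = (0.95)(0.70) − (-0.10)(-0.35) = 0.6300
  C_12 = −[(0.00)(0.70) − (-0.10)(-0.40)] = 0.0400
  C_13 = (0.00)(-0.35) − (0.95)(-0.40) = 0.3800
  C_21 = −[(-0.05)(0.70) − (-0.45)(-0.35)] = 0.1925
  C_22 = (0.60)(0.70) − (-0.45)(-0.40) = 0.2400
  C_23 = −[(0.60)(-0.35) − (-0.05)(-0.40)] = 0.2300
  C_31 = (-0.05)(-0.10) − (-0.45)(0.95) = 0.4325
  C_32 = −[(0.60)(-0.10) − (-0.45)(0.00)] = 0.0600
  C_33 = (0.60)(0.95) − (-0.05)(0.00) = 0.5700
det(I−A) = Σ_j (I−A)_1j·C_1j = (0.60)(0.6300) + (-0.05)(0.0400) + (-0.45)(0.3800) = 0.2050
adj(I−A) = Cᵀ =
  [ 0.6300   0.1925   0.4325]
  [ 0.0400   0.2400   0.0600]
  [ 0.3800   0.2300   0.5700]
(I − A)⁻¹ = adj(I−A) / det(I−A) ≈
  [   3.0732     0.9390     2.1098]
  [   0.1951     1.1707     0.2927]
  [   1.8537     1.1220     2.7805]
x = (I − A)⁻¹ d = adj(I−A)·d / det(I−A), with det(I−A) = 0.2050:
  x_T = (0.6300·225 + 0.1925·750 + 0.4325·725) / 0.2050 = 599.6875 / 0.2050 ≈ 2925.30
  x_A = (0.0400·225 + 0.2400·750 + 0.0600·725) / 0.2050 = 232.50 / 0.2050 ≈ 1134.15
  x_P = (0.3800·225 + 0.2300·750 + 0.5700·725) / 0.2050 = 671.25 / 0.2050 ≈ 3274.39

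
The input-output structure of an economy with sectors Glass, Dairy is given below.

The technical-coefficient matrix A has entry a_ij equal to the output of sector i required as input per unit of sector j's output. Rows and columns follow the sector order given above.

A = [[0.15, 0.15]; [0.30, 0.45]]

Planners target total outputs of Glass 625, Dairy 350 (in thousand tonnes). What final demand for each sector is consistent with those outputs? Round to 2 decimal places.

d_1 = 478.75, d_2 = 5.00

I − A =
  [   0.85    -0.15]
  [  -0.30     0.55]
d = (I − A) x:
  d_1 = (+0.85)·625 + (-0.15)·350 = 478.75
  d_2 = (-0.30)·625 + (+0.55)·350 = 5.00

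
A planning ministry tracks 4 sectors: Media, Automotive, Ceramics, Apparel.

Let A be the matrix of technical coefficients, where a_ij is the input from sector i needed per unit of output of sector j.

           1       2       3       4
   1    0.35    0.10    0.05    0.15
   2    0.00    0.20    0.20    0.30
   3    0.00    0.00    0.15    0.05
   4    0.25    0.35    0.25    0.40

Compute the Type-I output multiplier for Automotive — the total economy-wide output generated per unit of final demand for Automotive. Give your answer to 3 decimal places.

I − A =
  [   0.65    -0.10    -0.05    -0.15]
  [   0.00     0.80    -0.20    -0.30]
  [   0.00     0.00     0.85    -0.05]
  [  -0.25    -0.35    -0.25     0.60]
Compute the cofactors C_ij = (−1)^(i+j)·(3×3 minor ij) of I−A; the adjugate is their transpose:
adj(I−A) = Cᵀ =
  [ 0.305250   0.095250   0.078750   0.130500]
  [ 0.066250   0.290875   0.123000   0.172250]
  [ 0.010000   0.012625   0.206250   0.026000]
  [ 0.170000   0.214625   0.190500   0.442000]
det(I−A) = Σ_j (I−A)_1j·C_1j = (0.65)(0.305250) + (-0.10)(0.066250) + (-0.05)(0.010000) + (-0.15)(0.170000) = 0.1657875
(I − A)⁻¹ = adj(I−A) / det(I−A) ≈
  [   1.8412     0.5745     0.4750     0.7872]
  [   0.3996     1.7545     0.7419     1.0390]
  [   0.0603     0.0762     1.2441     0.1568]
  [   1.0254     1.2946     1.1491     2.6661]
The output multiplier for sector j is the column-j sum of the Leontief inverse (I − A)⁻¹ = adj(I−A) / det(I−A).
Column 2 of adj(I−A): (0.095250, 0.290875, 0.012625, 0.214625); det(I−A) = 0.1657875.
m_2 = (0.095250 + 0.290875 + 0.012625 + 0.214625) / 0.1657875 = 0.613375 / 0.1657875 ≈ 3.700.

m_2 = 3.700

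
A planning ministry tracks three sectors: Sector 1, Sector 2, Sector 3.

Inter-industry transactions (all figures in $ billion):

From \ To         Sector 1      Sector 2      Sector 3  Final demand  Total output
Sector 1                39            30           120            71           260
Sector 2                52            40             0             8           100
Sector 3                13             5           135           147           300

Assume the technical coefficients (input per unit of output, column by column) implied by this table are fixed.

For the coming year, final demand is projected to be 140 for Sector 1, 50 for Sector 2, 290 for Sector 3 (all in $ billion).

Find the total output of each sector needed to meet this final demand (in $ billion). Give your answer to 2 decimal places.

x_1 = 540.17, x_2 = 263.39, x_3 = 600.32

Technical coefficients a_ij = z_ij / X_j:
  a_11 = 39/260 = 0.15, a_21 = 52/260 = 0.20, a_31 = 13/260 = 0.05
  a_12 = 30/100 = 0.30, a_22 = 40/100 = 0.40, a_32 = 5/100 = 0.05
  a_13 = 120/300 = 0.40, a_23 = 0/300 = 0.00, a_33 = 135/300 = 0.45
I − A =
  [   0.85    -0.30    -0.40]
  [  -0.20     0.60     0.00]
  [  -0.05    -0.05     0.55]
Cofactors of I−A, C_ij = (−1)^(i+j)·(minor ij) (rows/columns in the sector order above):
  C_11 = (0.60)(0.55) − (0.00)(-0.05) = 0.3300
  C_12 = −[(-0.20)(0.55) − (0.00)(-0.05)] = 0.1100
  C_13 = (-0.20)(-0.05) − (0.60)(-0.05) = 0.0400
  C_21 = −[(-0.30)(0.55) − (-0.40)(-0.05)] = 0.1850
  C_22 = (0.85)(0.55) − (-0.40)(-0.05) = 0.4475
  C_23 = −[(0.85)(-0.05) − (-0.30)(-0.05)] = 0.0575
  C_31 = (-0.30)(0.00) − (-0.40)(0.60) = 0.2400
  C_32 = −[(0.85)(0.00) − (-0.40)(-0.20)] = 0.0800
  C_33 = (0.85)(0.60) − (-0.30)(-0.20) = 0.4500
det(I−A) = Σ_j (I−A)_1j·C_1j = (0.85)(0.3300) + (-0.30)(0.1100) + (-0.40)(0.0400) = 0.2315
adj(I−A) = Cᵀ =
  [ 0.3300   0.1850   0.2400]
  [ 0.1100   0.4475   0.0800]
  [ 0.0400   0.0575   0.4500]
(I − A)⁻¹ = adj(I−A) / det(I−A) ≈
  [   1.4255     0.7991     1.0367]
  [   0.4752     1.9330     0.3456]
  [   0.1728     0.2484     1.9438]
x = (I − A)⁻¹ d = adj(I−A)·d / det(I−A), with det(I−A) = 0.2315:
  x_1 = (0.3300·140 + 0.1850·50 + 0.2400·290) / 0.2315 = 125.05 / 0.2315 ≈ 540.17
  x_2 = (0.1100·140 + 0.4475·50 + 0.0800·290) / 0.2315 = 60.975 / 0.2315 ≈ 263.39
  x_3 = (0.0400·140 + 0.0575·50 + 0.4500·290) / 0.2315 = 138.975 / 0.2315 ≈ 600.32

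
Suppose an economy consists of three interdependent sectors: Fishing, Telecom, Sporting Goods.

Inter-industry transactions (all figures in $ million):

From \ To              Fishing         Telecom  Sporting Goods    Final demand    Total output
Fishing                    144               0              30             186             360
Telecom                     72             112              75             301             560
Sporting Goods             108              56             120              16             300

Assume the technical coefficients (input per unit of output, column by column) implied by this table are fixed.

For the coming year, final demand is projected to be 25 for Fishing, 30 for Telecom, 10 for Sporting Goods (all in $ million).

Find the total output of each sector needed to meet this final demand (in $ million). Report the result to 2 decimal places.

x_1 = 50.51, x_2 = 66.70, x_3 = 53.04

Technical coefficients a_ij = z_ij / X_j:
  a_11 = 144/360 = 0.40, a_21 = 72/360 = 0.20, a_31 = 108/360 = 0.30
  a_12 = 0/560 = 0.00, a_22 = 112/560 = 0.20, a_32 = 56/560 = 0.10
  a_13 = 30/300 = 0.10, a_23 = 75/300 = 0.25, a_33 = 120/300 = 0.40
I − A =
  [   0.60     0.00    -0.10]
  [  -0.20     0.80    -0.25]
  [  -0.30    -0.10     0.60]
Cofactors of I−A, C_ij = (−1)^(i+j)·(minor ij) (rows/columns in the sector order above):
  C_11 = (0.80)(0.60) − (-0.25)(-0.10) = 0.4550
  C_12 = −[(-0.20)(0.60) − (-0.25)(-0.30)] = 0.1950
  C_13 = (-0.20)(-0.10) − (0.80)(-0.30) = 0.2600
  C_21 = −[(0.00)(0.60) − (-0.10)(-0.10)] = 0.0100
  C_22 = (0.60)(0.60) − (-0.10)(-0.30) = 0.3300
  C_23 = −[(0.60)(-0.10) − (0.00)(-0.30)] = 0.0600
  C_31 = (0.00)(-0.25) − (-0.10)(0.80) = 0.0800
  C_32 = −[(0.60)(-0.25) − (-0.10)(-0.20)] = 0.1700
  C_33 = (0.60)(0.80) − (0.00)(-0.20) = 0.4800
det(I−A) = Σ_j (I−A)_1j·C_1j = (0.60)(0.4550) + (0.00)(0.1950) + (-0.10)(0.2600) = 0.2470
adj(I−A) = Cᵀ =
  [ 0.4550   0.0100   0.0800]
  [ 0.1950   0.3300   0.1700]
  [ 0.2600   0.0600   0.4800]
(I − A)⁻¹ = adj(I−A) / det(I−A) ≈
  [   1.8421     0.0405     0.3239]
  [   0.7895     1.3360     0.6883]
  [   1.0526     0.2429     1.9433]
x = (I − A)⁻¹ d = adj(I−A)·d / det(I−A), with det(I−A) = 0.2470:
  x_1 = (0.4550·25 + 0.0100·30 + 0.0800·10) / 0.2470 = 12.475 / 0.2470 ≈ 50.51
  x_2 = (0.1950·25 + 0.3300·30 + 0.1700·10) / 0.2470 = 16.475 / 0.2470 ≈ 66.70
  x_3 = (0.2600·25 + 0.0600·30 + 0.4800·10) / 0.2470 = 13.10 / 0.2470 ≈ 53.04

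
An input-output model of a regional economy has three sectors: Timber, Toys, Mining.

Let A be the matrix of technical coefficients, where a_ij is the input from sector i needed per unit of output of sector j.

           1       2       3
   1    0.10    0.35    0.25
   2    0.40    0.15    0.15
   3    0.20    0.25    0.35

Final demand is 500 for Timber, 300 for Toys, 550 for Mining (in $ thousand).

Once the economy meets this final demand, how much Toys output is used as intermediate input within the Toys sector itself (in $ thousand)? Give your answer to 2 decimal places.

I − A =
  [   0.90    -0.35    -0.25]
  [  -0.40     0.85    -0.15]
  [  -0.20    -0.25     0.65]
Cofactors of I−A, C_ij = (−1)^(i+j)·(minor ij) (rows/columns in the sector order above):
  C_11 = (0.85)(0.65) − (-0.15)(-0.25) = 0.5150
  C_12 = −[(-0.40)(0.65) − (-0.15)(-0.20)] = 0.2900
  C_13 = (-0.40)(-0.25) − (0.85)(-0.20) = 0.2700
  C_21 = −[(-0.35)(0.65) − (-0.25)(-0.25)] = 0.2900
  C_22 = (0.90)(0.65) − (-0.25)(-0.20) = 0.5350
  C_23 = −[(0.90)(-0.25) − (-0.35)(-0.20)] = 0.2950
  C_31 = (-0.35)(-0.15) − (-0.25)(0.85) = 0.2650
  C_32 = −[(0.90)(-0.15) − (-0.25)(-0.40)] = 0.2350
  C_33 = (0.90)(0.85) − (-0.35)(-0.40) = 0.6250
det(I−A) = Σ_j (I−A)_1j·C_1j = (0.90)(0.5150) + (-0.35)(0.2900) + (-0.25)(0.2700) = 0.2945
adj(I−A) = Cᵀ =
  [ 0.5150   0.2900   0.2650]
  [ 0.2900   0.5350   0.2350]
  [ 0.2700   0.2950   0.6250]
(I − A)⁻¹ = adj(I−A) / det(I−A) ≈
  [   1.7487     0.9847     0.8998]
  [   0.9847     1.8166     0.7980]
  [   0.9168     1.0017     2.1222]
First solve x = (I − A)⁻¹ d = adj(I−A)·d / det(I−A); in particular x_2 = (0.2900·500 + 0.5350·300 + 0.2350·550) / 0.2945 = 434.75 / 0.2945 ≈ 1476.2309.
Intermediate flow from 2 to 2: z_22 = a_22 · x_2 = 0.15 × 434.75 / 0.2945 = 65.2125 / 0.2945 ≈ 221.43.

z_22 = 221.43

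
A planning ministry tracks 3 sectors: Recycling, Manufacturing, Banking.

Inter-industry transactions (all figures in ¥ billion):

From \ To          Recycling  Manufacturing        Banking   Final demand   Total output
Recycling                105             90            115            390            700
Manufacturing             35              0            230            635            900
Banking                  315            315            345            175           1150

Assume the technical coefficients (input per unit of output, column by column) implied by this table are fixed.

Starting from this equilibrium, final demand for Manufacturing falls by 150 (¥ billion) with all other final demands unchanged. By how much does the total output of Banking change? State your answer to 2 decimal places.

Technical coefficients a_ij = z_ij / X_j:
  a_RR = 105/700 = 0.15, a_MR = 35/700 = 0.05, a_BR = 315/700 = 0.45
  a_RM = 90/900 = 0.10, a_MM = 0/900 = 0.00, a_BM = 315/900 = 0.35
  a_RB = 115/1150 = 0.10, a_MB = 230/1150 = 0.20, a_BB = 345/1150 = 0.30
I − A =
  [   0.85    -0.10    -0.10]
  [  -0.05     1.00    -0.20]
  [  -0.45    -0.35     0.70]
Cofactors of I−A, C_ij = (−1)^(i+j)·(minor ij) (rows/columns in the sector order above):
  C_11 = (1.00)(0.70) − (-0.20)(-0.35) = 0.6300
  C_12 = −[(-0.05)(0.70) − (-0.20)(-0.45)] = 0.1250
  C_13 = (-0.05)(-0.35) − (1.00)(-0.45) = 0.4675
  C_21 = −[(-0.10)(0.70) − (-0.10)(-0.35)] = 0.1050
  C_22 = (0.85)(0.70) − (-0.10)(-0.45) = 0.5500
  C_23 = −[(0.85)(-0.35) − (-0.10)(-0.45)] = 0.3425
  C_31 = (-0.10)(-0.20) − (-0.10)(1.00) = 0.1200
  C_32 = −[(0.85)(-0.20) − (-0.10)(-0.05)] = 0.1750
  C_33 = (0.85)(1.00) − (-0.10)(-0.05) = 0.8450
det(I−A) = Σ_j (I−A)_1j·C_1j = (0.85)(0.6300) + (-0.10)(0.1250) + (-0.10)(0.4675) = 0.47625
adj(I−A) = Cᵀ =
  [ 0.6300   0.1050   0.1200]
  [ 0.1250   0.5500   0.1750]
  [ 0.4675   0.3425   0.8450]
(I − A)⁻¹ = adj(I−A) / det(I−A) ≈
  [   1.3228     0.2205     0.2520]
  [   0.2625     1.1549     0.3675]
  [   0.9816     0.7192     1.7743]
Δx = (I − A)⁻¹ Δd with Δd having -150 in the Manufacturing component and 0 elsewhere.
So Δx_B = L_BM · (-150), where L_BM = adj(I−A)_BM / det(I−A) = 0.3425 / 0.47625.
Δx_B = 0.3425 × (-150) / 0.47625 = -51.375 / 0.47625 ≈ -107.87.

Δx_B = -107.87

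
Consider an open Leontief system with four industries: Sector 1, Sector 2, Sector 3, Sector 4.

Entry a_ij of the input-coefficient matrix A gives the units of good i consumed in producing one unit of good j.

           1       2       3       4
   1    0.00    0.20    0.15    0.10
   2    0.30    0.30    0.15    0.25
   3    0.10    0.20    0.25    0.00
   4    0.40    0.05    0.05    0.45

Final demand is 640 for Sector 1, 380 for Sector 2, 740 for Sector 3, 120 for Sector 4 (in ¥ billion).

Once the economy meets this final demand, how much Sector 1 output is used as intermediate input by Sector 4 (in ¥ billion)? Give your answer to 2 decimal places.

I − A =
  [   1.00    -0.20    -0.15    -0.10]
  [  -0.30     0.70    -0.15    -0.25]
  [  -0.10    -0.20     0.75     0.00]
  [  -0.40    -0.05    -0.05     0.55]
Compute the cofactors C_ij = (−1)^(i+j)·(3×3 minor ij) of I−A; the adjugate is their transpose:
adj(I−A) = Cᵀ =
  [ 0.260375   0.103750   0.079125   0.094500]
  [ 0.208250   0.373750   0.130250   0.207750]
  [ 0.090250   0.113500   0.290000   0.068000]
  [ 0.216500   0.119750   0.095750   0.427500]
det(I−A) = Σ_j (I−A)_1j·C_1j = (1.00)(0.260375) + (-0.20)(0.208250) + (-0.15)(0.090250) + (-0.10)(0.216500) = 0.1835375
(I − A)⁻¹ = adj(I−A) / det(I−A) ≈
  [   1.4186     0.5653     0.4311     0.5149]
  [   1.1346     2.0364     0.7097     1.1319]
  [   0.4917     0.6184     1.5801     0.3705]
  [   1.1796     0.6525     0.5217     2.3292]
First solve x = (I − A)⁻¹ d = adj(I−A)·d / det(I−A); in particular x_4 = (0.216500·640 + 0.119750·380 + 0.095750·740 + 0.427500·120) / 0.1835375 = 306.22 / 0.1835375 ≈ 1668.4329.
Intermediate flow from 1 to 4: z_14 = a_14 · x_4 = 0.10 × 306.22 / 0.1835375 = 30.622 / 0.1835375 ≈ 166.84.

z_14 = 166.84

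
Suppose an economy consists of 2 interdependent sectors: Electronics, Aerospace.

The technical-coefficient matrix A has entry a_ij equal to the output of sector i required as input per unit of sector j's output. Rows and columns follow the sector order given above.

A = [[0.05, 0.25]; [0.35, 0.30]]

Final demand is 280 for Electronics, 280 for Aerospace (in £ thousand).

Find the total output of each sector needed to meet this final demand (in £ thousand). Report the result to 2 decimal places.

I − A =
  [   0.95    -0.25]
  [  -0.35     0.70]
det(I−A) = (0.95)(0.70) − (-0.25)(-0.35) = 0.5775
adj(I−A) = [[0.70, 0.25], [0.35, 0.95]]
(I − A)⁻¹ = adj(I−A) / det(I−A) ≈
  [   1.2121     0.4329]
  [   0.6061     1.6450]
x = (I − A)⁻¹ d = adj(I−A)·d / det(I−A), with det(I−A) = 0.5775:
  x_E = (0.70·280 + 0.25·280) / 0.5775 = 266.00 / 0.5775 ≈ 460.61
  x_A = (0.35·280 + 0.95·280) / 0.5775 = 364.00 / 0.5775 ≈ 630.30

x_E = 460.61, x_A = 630.30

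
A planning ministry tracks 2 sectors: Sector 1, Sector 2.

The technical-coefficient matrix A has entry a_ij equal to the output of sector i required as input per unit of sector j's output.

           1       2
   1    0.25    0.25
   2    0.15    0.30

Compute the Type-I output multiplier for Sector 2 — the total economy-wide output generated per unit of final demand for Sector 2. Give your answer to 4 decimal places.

m_2 = 2.0513

I − A =
  [   0.75    -0.25]
  [  -0.15     0.70]
det(I−A) = (0.75)(0.70) − (-0.25)(-0.15) = 0.4875
adj(I−A) = [[0.70, 0.25], [0.15, 0.75]]
(I − A)⁻¹ = adj(I−A) / det(I−A) ≈
  [   1.43590     0.51282]
  [   0.30769     1.53846]
The output multiplier for sector j is the column-j sum of the Leontief inverse (I − A)⁻¹ = adj(I−A) / det(I−A).
Column 2 of adj(I−A): (0.25, 0.75); det(I−A) = 0.4875.
m_2 = (0.25 + 0.75) / 0.4875 = 1.00 / 0.4875 ≈ 2.0513.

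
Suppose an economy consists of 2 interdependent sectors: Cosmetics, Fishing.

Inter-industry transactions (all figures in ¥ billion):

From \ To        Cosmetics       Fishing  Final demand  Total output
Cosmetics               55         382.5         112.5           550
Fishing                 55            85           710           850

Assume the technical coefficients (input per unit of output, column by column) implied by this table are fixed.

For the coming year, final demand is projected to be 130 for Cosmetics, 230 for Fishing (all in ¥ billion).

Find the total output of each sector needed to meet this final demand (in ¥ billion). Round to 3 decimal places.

x_C = 288.235, x_F = 287.582

Technical coefficients a_ij = z_ij / X_j:
  a_CC = 55/550 = 0.10, a_FC = 55/550 = 0.10
  a_CF = 382.5/850 = 0.45, a_FF = 85/850 = 0.10
I − A =
  [   0.90    -0.45]
  [  -0.10     0.90]
det(I−A) = (0.90)(0.90) − (-0.45)(-0.10) = 0.7650
adj(I−A) = [[0.90, 0.45], [0.10, 0.90]]
(I − A)⁻¹ = adj(I−A) / det(I−A) ≈
  [   1.1765     0.5882]
  [   0.1307     1.1765]
x = (I − A)⁻¹ d = adj(I−A)·d / det(I−A), with det(I−A) = 0.7650:
  x_C = (0.90·130 + 0.45·230) / 0.7650 = 220.50 / 0.7650 ≈ 288.235
  x_F = (0.10·130 + 0.90·230) / 0.7650 = 220.00 / 0.7650 ≈ 287.582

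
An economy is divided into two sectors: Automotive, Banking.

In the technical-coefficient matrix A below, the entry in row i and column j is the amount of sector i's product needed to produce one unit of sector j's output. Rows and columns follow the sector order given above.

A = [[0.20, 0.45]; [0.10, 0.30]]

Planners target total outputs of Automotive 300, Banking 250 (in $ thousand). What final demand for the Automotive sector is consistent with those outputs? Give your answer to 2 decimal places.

I − A =
  [   0.80    -0.45]
  [  -0.10     0.70]
d = (I − A) x:
  d_1 = (+0.80)·300 + (-0.45)·250 = 127.50
  d_2 = (-0.10)·300 + (+0.70)·250 = 145.00

d_1 = 127.50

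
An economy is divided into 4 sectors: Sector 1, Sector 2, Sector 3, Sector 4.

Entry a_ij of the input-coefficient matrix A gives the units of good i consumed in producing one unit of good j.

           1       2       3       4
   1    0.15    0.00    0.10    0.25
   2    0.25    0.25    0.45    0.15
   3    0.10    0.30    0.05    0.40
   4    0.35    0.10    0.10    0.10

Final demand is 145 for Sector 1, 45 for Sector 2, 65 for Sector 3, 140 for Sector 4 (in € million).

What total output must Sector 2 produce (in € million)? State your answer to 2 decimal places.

I − A =
  [   0.85     0.00    -0.10    -0.25]
  [  -0.25     0.75    -0.45    -0.15]
  [  -0.10    -0.30     0.95    -0.40]
  [  -0.35    -0.10    -0.10     0.90]
Compute the cofactors C_ij = (−1)^(i+j)·(3×3 minor ij) of I−A; the adjugate is their transpose:
adj(I−A) = Cᵀ =
  [ 0.453000   0.062250   0.096000   0.178875]
  [ 0.358625   0.584125   0.351625   0.353250]
  [ 0.264250   0.239750   0.489125   0.330750]
  [ 0.245375   0.115750   0.130750   0.475875]
det(I−A) = Σ_j (I−A)_1j·C_1j = (0.85)(0.453000) + (0.00)(0.358625) + (-0.10)(0.264250) + (-0.25)(0.245375) = 0.29728125
(I − A)⁻¹ = adj(I−A) / det(I−A) ≈
  [   1.5238     0.2094     0.3229     0.6017]
  [   1.2063     1.9649     1.1828     1.1883]
  [   0.8889     0.8065     1.6453     1.1126]
  [   0.8254     0.3894     0.4398     1.6008]
x = (I − A)⁻¹ d = adj(I−A)·d / det(I−A), with det(I−A) = 0.29728125:
  x_1 = (0.453000·145 + 0.062250·45 + 0.096000·65 + 0.178875·140) / 0.29728125 = 99.76875 / 0.29728125 ≈ 335.60
  x_2 = (0.358625·145 + 0.584125·45 + 0.351625·65 + 0.353250·140) / 0.29728125 = 150.596875 / 0.29728125 ≈ 506.58
  x_3 = (0.264250·145 + 0.239750·45 + 0.489125·65 + 0.330750·140) / 0.29728125 = 127.203125 / 0.29728125 ≈ 427.89
  x_4 = (0.245375·145 + 0.115750·45 + 0.130750·65 + 0.475875·140) / 0.29728125 = 115.909375 / 0.29728125 ≈ 389.90

x_2 = 506.58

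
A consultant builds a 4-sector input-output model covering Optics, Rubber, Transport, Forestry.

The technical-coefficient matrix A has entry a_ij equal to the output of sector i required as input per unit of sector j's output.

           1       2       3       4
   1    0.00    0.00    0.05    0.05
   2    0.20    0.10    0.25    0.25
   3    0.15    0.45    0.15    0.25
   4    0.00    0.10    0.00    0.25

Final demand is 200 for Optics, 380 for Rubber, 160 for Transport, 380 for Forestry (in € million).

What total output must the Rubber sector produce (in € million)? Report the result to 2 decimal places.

I − A =
  [   1.00     0.00    -0.05    -0.05]
  [  -0.20     0.90    -0.25    -0.25]
  [  -0.15    -0.45     0.85    -0.25]
  [   0.00    -0.10     0.00     0.75]
Compute the cofactors C_ij = (−1)^(i+j)·(3×3 minor ij) of I−A; the adjugate is their transpose:
adj(I−A) = Cᵀ =
  [ 0.461875   0.022375   0.033750   0.049500]
  [ 0.155625   0.631875   0.195000   0.286000]
  [ 0.170000   0.363250   0.649000   0.348750]
  [ 0.020750   0.084250   0.026000   0.641250]
det(I−A) = Σ_j (I−A)_1j·C_1j = (1.00)(0.461875) + (0.00)(0.155625) + (-0.05)(0.170000) + (-0.05)(0.020750) = 0.4523375
(I − A)⁻¹ = adj(I−A) / det(I−A) ≈
  [   1.0211     0.0495     0.0746     0.1094]
  [   0.3440     1.3969     0.4311     0.6323]
  [   0.3758     0.8031     1.4348     0.7710]
  [   0.0459     0.1863     0.0575     1.4176]
x = (I − A)⁻¹ d = adj(I−A)·d / det(I−A), with det(I−A) = 0.4523375:
  x_1 = (0.461875·200 + 0.022375·380 + 0.033750·160 + 0.049500·380) / 0.4523375 = 125.0875 / 0.4523375 ≈ 276.54
  x_2 = (0.155625·200 + 0.631875·380 + 0.195000·160 + 0.286000·380) / 0.4523375 = 411.1175 / 0.4523375 ≈ 908.87
  x_3 = (0.170000·200 + 0.363250·380 + 0.649000·160 + 0.348750·380) / 0.4523375 = 408.40 / 0.4523375 ≈ 902.87
  x_4 = (0.020750·200 + 0.084250·380 + 0.026000·160 + 0.641250·380) / 0.4523375 = 284.00 / 0.4523375 ≈ 627.85

x_2 = 908.87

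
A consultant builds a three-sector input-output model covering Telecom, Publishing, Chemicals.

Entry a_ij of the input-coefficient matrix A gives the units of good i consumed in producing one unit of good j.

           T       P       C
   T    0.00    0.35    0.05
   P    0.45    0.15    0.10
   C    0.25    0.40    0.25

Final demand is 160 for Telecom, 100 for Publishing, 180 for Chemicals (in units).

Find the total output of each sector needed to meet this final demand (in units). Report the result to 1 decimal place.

I − A =
  [   1.00    -0.35    -0.05]
  [  -0.45     0.85    -0.10]
  [  -0.25    -0.40     0.75]
Cofactors of I−A, C_ij = (−1)^(i+j)·(minor ij) (rows/columns in the sector order above):
  C_11 = (0.85)(0.75) − (-0.10)(-0.40) = 0.5975
  C_12 = −[(-0.45)(0.75) − (-0.10)(-0.25)] = 0.3625
  C_13 = (-0.45)(-0.40) − (0.85)(-0.25) = 0.3925
  C_21 = −[(-0.35)(0.75) − (-0.05)(-0.40)] = 0.2825
  C_22 = (1.00)(0.75) − (-0.05)(-0.25) = 0.7375
  C_23 = −[(1.00)(-0.40) − (-0.35)(-0.25)] = 0.4875
  C_31 = (-0.35)(-0.10) − (-0.05)(0.85) = 0.0775
  C_32 = −[(1.00)(-0.10) − (-0.05)(-0.45)] = 0.1225
  C_33 = (1.00)(0.85) − (-0.35)(-0.45) = 0.6925
det(I−A) = Σ_j (I−A)_1j·C_1j = (1.00)(0.5975) + (-0.35)(0.3625) + (-0.05)(0.3925) = 0.4510
adj(I−A) = Cᵀ =
  [ 0.5975   0.2825   0.0775]
  [ 0.3625   0.7375   0.1225]
  [ 0.3925   0.4875   0.6925]
(I − A)⁻¹ = adj(I−A) / det(I−A) ≈
  [   1.3248     0.6264     0.1718]
  [   0.8038     1.6353     0.2716]
  [   0.8703     1.0809     1.5355]
x = (I − A)⁻¹ d = adj(I−A)·d / det(I−A), with det(I−A) = 0.4510:
  x_T = (0.5975·160 + 0.2825·100 + 0.0775·180) / 0.4510 = 137.80 / 0.4510 ≈ 305.5
  x_P = (0.3625·160 + 0.7375·100 + 0.1225·180) / 0.4510 = 153.80 / 0.4510 ≈ 341.0
  x_C = (0.3925·160 + 0.4875·100 + 0.6925·180) / 0.4510 = 236.20 / 0.4510 ≈ 523.7

x_T = 305.5, x_P = 341.0, x_C = 523.7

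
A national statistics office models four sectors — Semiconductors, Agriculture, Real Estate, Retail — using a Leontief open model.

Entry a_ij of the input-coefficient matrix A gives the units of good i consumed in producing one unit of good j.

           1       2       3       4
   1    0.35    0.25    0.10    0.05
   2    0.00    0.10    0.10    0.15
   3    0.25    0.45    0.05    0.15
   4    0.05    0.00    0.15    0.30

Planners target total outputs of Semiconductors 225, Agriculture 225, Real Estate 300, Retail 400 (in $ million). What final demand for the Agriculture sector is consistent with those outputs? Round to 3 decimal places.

d_2 = 112.500

I − A =
  [   0.65    -0.25    -0.10    -0.05]
  [   0.00     0.90    -0.10    -0.15]
  [  -0.25    -0.45     0.95    -0.15]
  [  -0.05     0.00    -0.15     0.70]
d = (I − A) x:
  d_1 = (+0.65)·225 + (-0.25)·225 + (-0.10)·300 + (-0.05)·400 = 40.000
  d_2 = (+0.00)·225 + (+0.90)·225 + (-0.10)·300 + (-0.15)·400 = 112.500
  d_3 = (-0.25)·225 + (-0.45)·225 + (+0.95)·300 + (-0.15)·400 = 67.500
  d_4 = (-0.05)·225 + (+0.00)·225 + (-0.15)·300 + (+0.70)·400 = 223.750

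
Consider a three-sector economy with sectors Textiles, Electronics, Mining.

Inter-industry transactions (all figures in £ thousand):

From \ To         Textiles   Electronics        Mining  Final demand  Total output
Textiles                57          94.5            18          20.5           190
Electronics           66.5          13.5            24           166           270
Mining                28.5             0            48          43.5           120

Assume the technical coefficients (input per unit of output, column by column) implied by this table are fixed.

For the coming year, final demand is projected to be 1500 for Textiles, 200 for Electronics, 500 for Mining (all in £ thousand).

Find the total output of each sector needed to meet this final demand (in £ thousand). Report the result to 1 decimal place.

x_T = 3416.8, x_E = 1824.6, x_M = 1687.5

Technical coefficients a_ij = z_ij / X_j:
  a_TT = 57/190 = 0.30, a_ET = 66.5/190 = 0.35, a_MT = 28.5/190 = 0.15
  a_TE = 94.5/270 = 0.35, a_EE = 13.5/270 = 0.05, a_ME = 0/270 = 0.00
  a_TM = 18/120 = 0.15, a_EM = 24/120 = 0.20, a_MM = 48/120 = 0.40
I − A =
  [   0.70    -0.35    -0.15]
  [  -0.35     0.95    -0.20]
  [  -0.15     0.00     0.60]
Cofactors of I−A, C_ij = (−1)^(i+j)·(minor ij) (rows/columns in the sector order above):
  C_11 = (0.95)(0.60) − (-0.20)(0.00) = 0.5700
  C_12 = −[(-0.35)(0.60) − (-0.20)(-0.15)] = 0.2400
  C_13 = (-0.35)(0.00) − (0.95)(-0.15) = 0.1425
  C_21 = −[(-0.35)(0.60) − (-0.15)(0.00)] = 0.2100
  C_22 = (0.70)(0.60) − (-0.15)(-0.15) = 0.3975
  C_23 = −[(0.70)(0.00) − (-0.35)(-0.15)] = 0.0525
  C_31 = (-0.35)(-0.20) − (-0.15)(0.95) = 0.2125
  C_32 = −[(0.70)(-0.20) − (-0.15)(-0.35)] = 0.1925
  C_33 = (0.70)(0.95) − (-0.35)(-0.35) = 0.5425
det(I−A) = Σ_j (I−A)_1j·C_1j = (0.70)(0.5700) + (-0.35)(0.2400) + (-0.15)(0.1425) = 0.293625
adj(I−A) = Cᵀ =
  [ 0.5700   0.2100   0.2125]
  [ 0.2400   0.3975   0.1925]
  [ 0.1425   0.0525   0.5425]
(I − A)⁻¹ = adj(I−A) / det(I−A) ≈
  [   1.9413     0.7152     0.7237]
  [   0.8174     1.3538     0.6556]
  [   0.4853     0.1788     1.8476]
x = (I − A)⁻¹ d = adj(I−A)·d / det(I−A), with det(I−A) = 0.293625:
  x_T = (0.5700·1500 + 0.2100·200 + 0.2125·500) / 0.293625 = 1003.25 / 0.293625 ≈ 3416.8
  x_E = (0.2400·1500 + 0.3975·200 + 0.1925·500) / 0.293625 = 535.75 / 0.293625 ≈ 1824.6
  x_M = (0.1425·1500 + 0.0525·200 + 0.5425·500) / 0.293625 = 495.50 / 0.293625 ≈ 1687.5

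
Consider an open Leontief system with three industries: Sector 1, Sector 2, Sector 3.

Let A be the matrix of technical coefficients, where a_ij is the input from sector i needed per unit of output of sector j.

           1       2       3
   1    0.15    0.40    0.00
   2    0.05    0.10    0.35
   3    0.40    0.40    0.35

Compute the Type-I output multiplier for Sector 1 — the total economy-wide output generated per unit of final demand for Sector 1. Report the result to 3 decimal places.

I − A =
  [   0.85    -0.40     0.00]
  [  -0.05     0.90    -0.35]
  [  -0.40    -0.40     0.65]
Cofactors of I−A, C_ij = (−1)^(i+j)·(minor ij) (rows/columns in the sector order above):
  C_11 = (0.90)(0.65) − (-0.35)(-0.40) = 0.4450
  C_12 = −[(-0.05)(0.65) − (-0.35)(-0.40)] = 0.1725
  C_13 = (-0.05)(-0.40) − (0.90)(-0.40) = 0.3800
  C_21 = −[(-0.40)(0.65) − (0.00)(-0.40)] = 0.2600
  C_22 = (0.85)(0.65) − (0.00)(-0.40) = 0.5525
  C_23 = −[(0.85)(-0.40) − (-0.40)(-0.40)] = 0.5000
  C_31 = (-0.40)(-0.35) − (0.00)(0.90) = 0.1400
  C_32 = −[(0.85)(-0.35) − (0.00)(-0.05)] = 0.2975
  C_33 = (0.85)(0.90) − (-0.40)(-0.05) = 0.7450
det(I−A) = Σ_j (I−A)_1j·C_1j = (0.85)(0.4450) + (-0.40)(0.1725) + (0.00)(0.3800) = 0.30925
adj(I−A) = Cᵀ =
  [ 0.4450   0.2600   0.1400]
  [ 0.1725   0.5525   0.2975]
  [ 0.3800   0.5000   0.7450]
(I − A)⁻¹ = adj(I−A) / det(I−A) ≈
  [   1.4390     0.8407     0.4527]
  [   0.5578     1.7866     0.9620]
  [   1.2288     1.6168     2.4091]
The output multiplier for sector j is the column-j sum of the Leontief inverse (I − A)⁻¹ = adj(I−A) / det(I−A).
Column 1 of adj(I−A): (0.4450, 0.1725, 0.3800); det(I−A) = 0.30925.
m_1 = (0.4450 + 0.1725 + 0.3800) / 0.30925 = 0.9975 / 0.30925 ≈ 3.226.

m_1 = 3.226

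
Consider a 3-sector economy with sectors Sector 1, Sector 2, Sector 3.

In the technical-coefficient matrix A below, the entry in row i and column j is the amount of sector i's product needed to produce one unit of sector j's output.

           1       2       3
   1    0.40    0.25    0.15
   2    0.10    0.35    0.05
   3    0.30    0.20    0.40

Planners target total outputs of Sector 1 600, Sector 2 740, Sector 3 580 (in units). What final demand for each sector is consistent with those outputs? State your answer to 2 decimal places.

I − A =
  [   0.60    -0.25    -0.15]
  [  -0.10     0.65    -0.05]
  [  -0.30    -0.20     0.60]
d = (I − A) x:
  d_1 = (+0.60)·600 + (-0.25)·740 + (-0.15)·580 = 88.00
  d_2 = (-0.10)·600 + (+0.65)·740 + (-0.05)·580 = 392.00
  d_3 = (-0.30)·600 + (-0.20)·740 + (+0.60)·580 = 20.00

d_1 = 88.00, d_2 = 392.00, d_3 = 20.00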